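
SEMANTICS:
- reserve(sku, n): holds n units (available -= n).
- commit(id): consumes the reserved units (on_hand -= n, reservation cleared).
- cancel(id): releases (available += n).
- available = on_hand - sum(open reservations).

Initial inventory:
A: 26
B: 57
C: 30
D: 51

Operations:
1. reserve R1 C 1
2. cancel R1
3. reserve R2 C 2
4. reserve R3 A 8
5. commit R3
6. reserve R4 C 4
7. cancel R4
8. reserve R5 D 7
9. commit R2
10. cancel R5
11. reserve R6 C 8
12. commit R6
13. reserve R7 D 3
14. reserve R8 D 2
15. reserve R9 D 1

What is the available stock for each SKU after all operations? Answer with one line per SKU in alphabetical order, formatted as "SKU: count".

Step 1: reserve R1 C 1 -> on_hand[A=26 B=57 C=30 D=51] avail[A=26 B=57 C=29 D=51] open={R1}
Step 2: cancel R1 -> on_hand[A=26 B=57 C=30 D=51] avail[A=26 B=57 C=30 D=51] open={}
Step 3: reserve R2 C 2 -> on_hand[A=26 B=57 C=30 D=51] avail[A=26 B=57 C=28 D=51] open={R2}
Step 4: reserve R3 A 8 -> on_hand[A=26 B=57 C=30 D=51] avail[A=18 B=57 C=28 D=51] open={R2,R3}
Step 5: commit R3 -> on_hand[A=18 B=57 C=30 D=51] avail[A=18 B=57 C=28 D=51] open={R2}
Step 6: reserve R4 C 4 -> on_hand[A=18 B=57 C=30 D=51] avail[A=18 B=57 C=24 D=51] open={R2,R4}
Step 7: cancel R4 -> on_hand[A=18 B=57 C=30 D=51] avail[A=18 B=57 C=28 D=51] open={R2}
Step 8: reserve R5 D 7 -> on_hand[A=18 B=57 C=30 D=51] avail[A=18 B=57 C=28 D=44] open={R2,R5}
Step 9: commit R2 -> on_hand[A=18 B=57 C=28 D=51] avail[A=18 B=57 C=28 D=44] open={R5}
Step 10: cancel R5 -> on_hand[A=18 B=57 C=28 D=51] avail[A=18 B=57 C=28 D=51] open={}
Step 11: reserve R6 C 8 -> on_hand[A=18 B=57 C=28 D=51] avail[A=18 B=57 C=20 D=51] open={R6}
Step 12: commit R6 -> on_hand[A=18 B=57 C=20 D=51] avail[A=18 B=57 C=20 D=51] open={}
Step 13: reserve R7 D 3 -> on_hand[A=18 B=57 C=20 D=51] avail[A=18 B=57 C=20 D=48] open={R7}
Step 14: reserve R8 D 2 -> on_hand[A=18 B=57 C=20 D=51] avail[A=18 B=57 C=20 D=46] open={R7,R8}
Step 15: reserve R9 D 1 -> on_hand[A=18 B=57 C=20 D=51] avail[A=18 B=57 C=20 D=45] open={R7,R8,R9}

Answer: A: 18
B: 57
C: 20
D: 45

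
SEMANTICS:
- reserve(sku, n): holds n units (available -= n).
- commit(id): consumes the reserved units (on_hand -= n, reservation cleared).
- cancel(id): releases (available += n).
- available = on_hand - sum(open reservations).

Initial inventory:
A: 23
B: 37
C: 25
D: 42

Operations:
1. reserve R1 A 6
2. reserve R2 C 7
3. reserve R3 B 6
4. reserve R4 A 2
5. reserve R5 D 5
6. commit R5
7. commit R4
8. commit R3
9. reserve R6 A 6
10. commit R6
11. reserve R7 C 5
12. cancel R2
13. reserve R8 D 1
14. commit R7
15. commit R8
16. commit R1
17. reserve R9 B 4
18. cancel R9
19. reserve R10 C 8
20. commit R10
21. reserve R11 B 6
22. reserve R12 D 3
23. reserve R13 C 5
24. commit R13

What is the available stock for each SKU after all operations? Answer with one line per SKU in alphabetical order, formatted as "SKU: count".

Step 1: reserve R1 A 6 -> on_hand[A=23 B=37 C=25 D=42] avail[A=17 B=37 C=25 D=42] open={R1}
Step 2: reserve R2 C 7 -> on_hand[A=23 B=37 C=25 D=42] avail[A=17 B=37 C=18 D=42] open={R1,R2}
Step 3: reserve R3 B 6 -> on_hand[A=23 B=37 C=25 D=42] avail[A=17 B=31 C=18 D=42] open={R1,R2,R3}
Step 4: reserve R4 A 2 -> on_hand[A=23 B=37 C=25 D=42] avail[A=15 B=31 C=18 D=42] open={R1,R2,R3,R4}
Step 5: reserve R5 D 5 -> on_hand[A=23 B=37 C=25 D=42] avail[A=15 B=31 C=18 D=37] open={R1,R2,R3,R4,R5}
Step 6: commit R5 -> on_hand[A=23 B=37 C=25 D=37] avail[A=15 B=31 C=18 D=37] open={R1,R2,R3,R4}
Step 7: commit R4 -> on_hand[A=21 B=37 C=25 D=37] avail[A=15 B=31 C=18 D=37] open={R1,R2,R3}
Step 8: commit R3 -> on_hand[A=21 B=31 C=25 D=37] avail[A=15 B=31 C=18 D=37] open={R1,R2}
Step 9: reserve R6 A 6 -> on_hand[A=21 B=31 C=25 D=37] avail[A=9 B=31 C=18 D=37] open={R1,R2,R6}
Step 10: commit R6 -> on_hand[A=15 B=31 C=25 D=37] avail[A=9 B=31 C=18 D=37] open={R1,R2}
Step 11: reserve R7 C 5 -> on_hand[A=15 B=31 C=25 D=37] avail[A=9 B=31 C=13 D=37] open={R1,R2,R7}
Step 12: cancel R2 -> on_hand[A=15 B=31 C=25 D=37] avail[A=9 B=31 C=20 D=37] open={R1,R7}
Step 13: reserve R8 D 1 -> on_hand[A=15 B=31 C=25 D=37] avail[A=9 B=31 C=20 D=36] open={R1,R7,R8}
Step 14: commit R7 -> on_hand[A=15 B=31 C=20 D=37] avail[A=9 B=31 C=20 D=36] open={R1,R8}
Step 15: commit R8 -> on_hand[A=15 B=31 C=20 D=36] avail[A=9 B=31 C=20 D=36] open={R1}
Step 16: commit R1 -> on_hand[A=9 B=31 C=20 D=36] avail[A=9 B=31 C=20 D=36] open={}
Step 17: reserve R9 B 4 -> on_hand[A=9 B=31 C=20 D=36] avail[A=9 B=27 C=20 D=36] open={R9}
Step 18: cancel R9 -> on_hand[A=9 B=31 C=20 D=36] avail[A=9 B=31 C=20 D=36] open={}
Step 19: reserve R10 C 8 -> on_hand[A=9 B=31 C=20 D=36] avail[A=9 B=31 C=12 D=36] open={R10}
Step 20: commit R10 -> on_hand[A=9 B=31 C=12 D=36] avail[A=9 B=31 C=12 D=36] open={}
Step 21: reserve R11 B 6 -> on_hand[A=9 B=31 C=12 D=36] avail[A=9 B=25 C=12 D=36] open={R11}
Step 22: reserve R12 D 3 -> on_hand[A=9 B=31 C=12 D=36] avail[A=9 B=25 C=12 D=33] open={R11,R12}
Step 23: reserve R13 C 5 -> on_hand[A=9 B=31 C=12 D=36] avail[A=9 B=25 C=7 D=33] open={R11,R12,R13}
Step 24: commit R13 -> on_hand[A=9 B=31 C=7 D=36] avail[A=9 B=25 C=7 D=33] open={R11,R12}

Answer: A: 9
B: 25
C: 7
D: 33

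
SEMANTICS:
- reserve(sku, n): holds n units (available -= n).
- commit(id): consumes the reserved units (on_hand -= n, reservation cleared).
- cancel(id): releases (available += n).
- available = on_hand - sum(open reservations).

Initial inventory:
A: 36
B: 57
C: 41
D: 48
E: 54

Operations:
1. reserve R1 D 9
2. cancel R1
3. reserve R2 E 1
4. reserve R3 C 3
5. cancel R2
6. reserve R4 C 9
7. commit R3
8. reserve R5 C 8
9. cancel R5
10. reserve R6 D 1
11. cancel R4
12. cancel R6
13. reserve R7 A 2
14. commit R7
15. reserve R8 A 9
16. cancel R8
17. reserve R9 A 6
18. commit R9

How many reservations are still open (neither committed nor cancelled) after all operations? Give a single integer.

Step 1: reserve R1 D 9 -> on_hand[A=36 B=57 C=41 D=48 E=54] avail[A=36 B=57 C=41 D=39 E=54] open={R1}
Step 2: cancel R1 -> on_hand[A=36 B=57 C=41 D=48 E=54] avail[A=36 B=57 C=41 D=48 E=54] open={}
Step 3: reserve R2 E 1 -> on_hand[A=36 B=57 C=41 D=48 E=54] avail[A=36 B=57 C=41 D=48 E=53] open={R2}
Step 4: reserve R3 C 3 -> on_hand[A=36 B=57 C=41 D=48 E=54] avail[A=36 B=57 C=38 D=48 E=53] open={R2,R3}
Step 5: cancel R2 -> on_hand[A=36 B=57 C=41 D=48 E=54] avail[A=36 B=57 C=38 D=48 E=54] open={R3}
Step 6: reserve R4 C 9 -> on_hand[A=36 B=57 C=41 D=48 E=54] avail[A=36 B=57 C=29 D=48 E=54] open={R3,R4}
Step 7: commit R3 -> on_hand[A=36 B=57 C=38 D=48 E=54] avail[A=36 B=57 C=29 D=48 E=54] open={R4}
Step 8: reserve R5 C 8 -> on_hand[A=36 B=57 C=38 D=48 E=54] avail[A=36 B=57 C=21 D=48 E=54] open={R4,R5}
Step 9: cancel R5 -> on_hand[A=36 B=57 C=38 D=48 E=54] avail[A=36 B=57 C=29 D=48 E=54] open={R4}
Step 10: reserve R6 D 1 -> on_hand[A=36 B=57 C=38 D=48 E=54] avail[A=36 B=57 C=29 D=47 E=54] open={R4,R6}
Step 11: cancel R4 -> on_hand[A=36 B=57 C=38 D=48 E=54] avail[A=36 B=57 C=38 D=47 E=54] open={R6}
Step 12: cancel R6 -> on_hand[A=36 B=57 C=38 D=48 E=54] avail[A=36 B=57 C=38 D=48 E=54] open={}
Step 13: reserve R7 A 2 -> on_hand[A=36 B=57 C=38 D=48 E=54] avail[A=34 B=57 C=38 D=48 E=54] open={R7}
Step 14: commit R7 -> on_hand[A=34 B=57 C=38 D=48 E=54] avail[A=34 B=57 C=38 D=48 E=54] open={}
Step 15: reserve R8 A 9 -> on_hand[A=34 B=57 C=38 D=48 E=54] avail[A=25 B=57 C=38 D=48 E=54] open={R8}
Step 16: cancel R8 -> on_hand[A=34 B=57 C=38 D=48 E=54] avail[A=34 B=57 C=38 D=48 E=54] open={}
Step 17: reserve R9 A 6 -> on_hand[A=34 B=57 C=38 D=48 E=54] avail[A=28 B=57 C=38 D=48 E=54] open={R9}
Step 18: commit R9 -> on_hand[A=28 B=57 C=38 D=48 E=54] avail[A=28 B=57 C=38 D=48 E=54] open={}
Open reservations: [] -> 0

Answer: 0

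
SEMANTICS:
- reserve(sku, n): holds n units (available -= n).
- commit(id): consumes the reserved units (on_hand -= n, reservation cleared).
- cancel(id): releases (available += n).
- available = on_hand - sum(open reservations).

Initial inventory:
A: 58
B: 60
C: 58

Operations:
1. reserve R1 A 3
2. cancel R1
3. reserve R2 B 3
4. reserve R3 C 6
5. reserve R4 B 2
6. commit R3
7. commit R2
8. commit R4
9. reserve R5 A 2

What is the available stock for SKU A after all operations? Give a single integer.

Answer: 56

Derivation:
Step 1: reserve R1 A 3 -> on_hand[A=58 B=60 C=58] avail[A=55 B=60 C=58] open={R1}
Step 2: cancel R1 -> on_hand[A=58 B=60 C=58] avail[A=58 B=60 C=58] open={}
Step 3: reserve R2 B 3 -> on_hand[A=58 B=60 C=58] avail[A=58 B=57 C=58] open={R2}
Step 4: reserve R3 C 6 -> on_hand[A=58 B=60 C=58] avail[A=58 B=57 C=52] open={R2,R3}
Step 5: reserve R4 B 2 -> on_hand[A=58 B=60 C=58] avail[A=58 B=55 C=52] open={R2,R3,R4}
Step 6: commit R3 -> on_hand[A=58 B=60 C=52] avail[A=58 B=55 C=52] open={R2,R4}
Step 7: commit R2 -> on_hand[A=58 B=57 C=52] avail[A=58 B=55 C=52] open={R4}
Step 8: commit R4 -> on_hand[A=58 B=55 C=52] avail[A=58 B=55 C=52] open={}
Step 9: reserve R5 A 2 -> on_hand[A=58 B=55 C=52] avail[A=56 B=55 C=52] open={R5}
Final available[A] = 56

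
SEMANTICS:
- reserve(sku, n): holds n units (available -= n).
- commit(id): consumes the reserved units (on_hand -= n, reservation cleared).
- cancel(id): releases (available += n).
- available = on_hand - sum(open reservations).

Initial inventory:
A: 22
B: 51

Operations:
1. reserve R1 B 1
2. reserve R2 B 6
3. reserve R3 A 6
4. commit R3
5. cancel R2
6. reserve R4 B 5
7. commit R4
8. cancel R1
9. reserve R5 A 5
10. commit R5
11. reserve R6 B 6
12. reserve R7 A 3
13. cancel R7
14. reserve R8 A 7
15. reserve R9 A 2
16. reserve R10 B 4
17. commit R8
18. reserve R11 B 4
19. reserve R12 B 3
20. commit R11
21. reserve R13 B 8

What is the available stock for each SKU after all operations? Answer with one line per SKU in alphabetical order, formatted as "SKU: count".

Answer: A: 2
B: 21

Derivation:
Step 1: reserve R1 B 1 -> on_hand[A=22 B=51] avail[A=22 B=50] open={R1}
Step 2: reserve R2 B 6 -> on_hand[A=22 B=51] avail[A=22 B=44] open={R1,R2}
Step 3: reserve R3 A 6 -> on_hand[A=22 B=51] avail[A=16 B=44] open={R1,R2,R3}
Step 4: commit R3 -> on_hand[A=16 B=51] avail[A=16 B=44] open={R1,R2}
Step 5: cancel R2 -> on_hand[A=16 B=51] avail[A=16 B=50] open={R1}
Step 6: reserve R4 B 5 -> on_hand[A=16 B=51] avail[A=16 B=45] open={R1,R4}
Step 7: commit R4 -> on_hand[A=16 B=46] avail[A=16 B=45] open={R1}
Step 8: cancel R1 -> on_hand[A=16 B=46] avail[A=16 B=46] open={}
Step 9: reserve R5 A 5 -> on_hand[A=16 B=46] avail[A=11 B=46] open={R5}
Step 10: commit R5 -> on_hand[A=11 B=46] avail[A=11 B=46] open={}
Step 11: reserve R6 B 6 -> on_hand[A=11 B=46] avail[A=11 B=40] open={R6}
Step 12: reserve R7 A 3 -> on_hand[A=11 B=46] avail[A=8 B=40] open={R6,R7}
Step 13: cancel R7 -> on_hand[A=11 B=46] avail[A=11 B=40] open={R6}
Step 14: reserve R8 A 7 -> on_hand[A=11 B=46] avail[A=4 B=40] open={R6,R8}
Step 15: reserve R9 A 2 -> on_hand[A=11 B=46] avail[A=2 B=40] open={R6,R8,R9}
Step 16: reserve R10 B 4 -> on_hand[A=11 B=46] avail[A=2 B=36] open={R10,R6,R8,R9}
Step 17: commit R8 -> on_hand[A=4 B=46] avail[A=2 B=36] open={R10,R6,R9}
Step 18: reserve R11 B 4 -> on_hand[A=4 B=46] avail[A=2 B=32] open={R10,R11,R6,R9}
Step 19: reserve R12 B 3 -> on_hand[A=4 B=46] avail[A=2 B=29] open={R10,R11,R12,R6,R9}
Step 20: commit R11 -> on_hand[A=4 B=42] avail[A=2 B=29] open={R10,R12,R6,R9}
Step 21: reserve R13 B 8 -> on_hand[A=4 B=42] avail[A=2 B=21] open={R10,R12,R13,R6,R9}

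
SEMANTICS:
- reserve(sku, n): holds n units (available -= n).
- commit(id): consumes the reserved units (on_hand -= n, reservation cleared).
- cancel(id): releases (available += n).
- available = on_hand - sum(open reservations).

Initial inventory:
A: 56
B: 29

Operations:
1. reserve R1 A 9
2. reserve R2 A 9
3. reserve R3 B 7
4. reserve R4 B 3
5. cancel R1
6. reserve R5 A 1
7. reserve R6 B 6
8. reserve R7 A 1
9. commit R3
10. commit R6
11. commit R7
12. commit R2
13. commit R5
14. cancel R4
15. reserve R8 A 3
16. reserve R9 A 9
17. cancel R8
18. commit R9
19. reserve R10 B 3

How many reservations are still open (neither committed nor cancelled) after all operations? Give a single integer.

Answer: 1

Derivation:
Step 1: reserve R1 A 9 -> on_hand[A=56 B=29] avail[A=47 B=29] open={R1}
Step 2: reserve R2 A 9 -> on_hand[A=56 B=29] avail[A=38 B=29] open={R1,R2}
Step 3: reserve R3 B 7 -> on_hand[A=56 B=29] avail[A=38 B=22] open={R1,R2,R3}
Step 4: reserve R4 B 3 -> on_hand[A=56 B=29] avail[A=38 B=19] open={R1,R2,R3,R4}
Step 5: cancel R1 -> on_hand[A=56 B=29] avail[A=47 B=19] open={R2,R3,R4}
Step 6: reserve R5 A 1 -> on_hand[A=56 B=29] avail[A=46 B=19] open={R2,R3,R4,R5}
Step 7: reserve R6 B 6 -> on_hand[A=56 B=29] avail[A=46 B=13] open={R2,R3,R4,R5,R6}
Step 8: reserve R7 A 1 -> on_hand[A=56 B=29] avail[A=45 B=13] open={R2,R3,R4,R5,R6,R7}
Step 9: commit R3 -> on_hand[A=56 B=22] avail[A=45 B=13] open={R2,R4,R5,R6,R7}
Step 10: commit R6 -> on_hand[A=56 B=16] avail[A=45 B=13] open={R2,R4,R5,R7}
Step 11: commit R7 -> on_hand[A=55 B=16] avail[A=45 B=13] open={R2,R4,R5}
Step 12: commit R2 -> on_hand[A=46 B=16] avail[A=45 B=13] open={R4,R5}
Step 13: commit R5 -> on_hand[A=45 B=16] avail[A=45 B=13] open={R4}
Step 14: cancel R4 -> on_hand[A=45 B=16] avail[A=45 B=16] open={}
Step 15: reserve R8 A 3 -> on_hand[A=45 B=16] avail[A=42 B=16] open={R8}
Step 16: reserve R9 A 9 -> on_hand[A=45 B=16] avail[A=33 B=16] open={R8,R9}
Step 17: cancel R8 -> on_hand[A=45 B=16] avail[A=36 B=16] open={R9}
Step 18: commit R9 -> on_hand[A=36 B=16] avail[A=36 B=16] open={}
Step 19: reserve R10 B 3 -> on_hand[A=36 B=16] avail[A=36 B=13] open={R10}
Open reservations: ['R10'] -> 1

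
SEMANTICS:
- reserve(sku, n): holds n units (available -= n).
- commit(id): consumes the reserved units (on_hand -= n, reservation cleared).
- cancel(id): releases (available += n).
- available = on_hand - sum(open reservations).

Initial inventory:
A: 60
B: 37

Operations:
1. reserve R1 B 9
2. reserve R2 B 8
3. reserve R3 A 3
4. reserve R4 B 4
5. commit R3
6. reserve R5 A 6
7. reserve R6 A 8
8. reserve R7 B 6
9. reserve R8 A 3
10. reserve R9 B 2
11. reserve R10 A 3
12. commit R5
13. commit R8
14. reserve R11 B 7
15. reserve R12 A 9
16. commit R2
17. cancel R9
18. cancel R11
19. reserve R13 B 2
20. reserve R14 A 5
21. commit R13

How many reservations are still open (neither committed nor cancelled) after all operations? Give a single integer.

Answer: 7

Derivation:
Step 1: reserve R1 B 9 -> on_hand[A=60 B=37] avail[A=60 B=28] open={R1}
Step 2: reserve R2 B 8 -> on_hand[A=60 B=37] avail[A=60 B=20] open={R1,R2}
Step 3: reserve R3 A 3 -> on_hand[A=60 B=37] avail[A=57 B=20] open={R1,R2,R3}
Step 4: reserve R4 B 4 -> on_hand[A=60 B=37] avail[A=57 B=16] open={R1,R2,R3,R4}
Step 5: commit R3 -> on_hand[A=57 B=37] avail[A=57 B=16] open={R1,R2,R4}
Step 6: reserve R5 A 6 -> on_hand[A=57 B=37] avail[A=51 B=16] open={R1,R2,R4,R5}
Step 7: reserve R6 A 8 -> on_hand[A=57 B=37] avail[A=43 B=16] open={R1,R2,R4,R5,R6}
Step 8: reserve R7 B 6 -> on_hand[A=57 B=37] avail[A=43 B=10] open={R1,R2,R4,R5,R6,R7}
Step 9: reserve R8 A 3 -> on_hand[A=57 B=37] avail[A=40 B=10] open={R1,R2,R4,R5,R6,R7,R8}
Step 10: reserve R9 B 2 -> on_hand[A=57 B=37] avail[A=40 B=8] open={R1,R2,R4,R5,R6,R7,R8,R9}
Step 11: reserve R10 A 3 -> on_hand[A=57 B=37] avail[A=37 B=8] open={R1,R10,R2,R4,R5,R6,R7,R8,R9}
Step 12: commit R5 -> on_hand[A=51 B=37] avail[A=37 B=8] open={R1,R10,R2,R4,R6,R7,R8,R9}
Step 13: commit R8 -> on_hand[A=48 B=37] avail[A=37 B=8] open={R1,R10,R2,R4,R6,R7,R9}
Step 14: reserve R11 B 7 -> on_hand[A=48 B=37] avail[A=37 B=1] open={R1,R10,R11,R2,R4,R6,R7,R9}
Step 15: reserve R12 A 9 -> on_hand[A=48 B=37] avail[A=28 B=1] open={R1,R10,R11,R12,R2,R4,R6,R7,R9}
Step 16: commit R2 -> on_hand[A=48 B=29] avail[A=28 B=1] open={R1,R10,R11,R12,R4,R6,R7,R9}
Step 17: cancel R9 -> on_hand[A=48 B=29] avail[A=28 B=3] open={R1,R10,R11,R12,R4,R6,R7}
Step 18: cancel R11 -> on_hand[A=48 B=29] avail[A=28 B=10] open={R1,R10,R12,R4,R6,R7}
Step 19: reserve R13 B 2 -> on_hand[A=48 B=29] avail[A=28 B=8] open={R1,R10,R12,R13,R4,R6,R7}
Step 20: reserve R14 A 5 -> on_hand[A=48 B=29] avail[A=23 B=8] open={R1,R10,R12,R13,R14,R4,R6,R7}
Step 21: commit R13 -> on_hand[A=48 B=27] avail[A=23 B=8] open={R1,R10,R12,R14,R4,R6,R7}
Open reservations: ['R1', 'R10', 'R12', 'R14', 'R4', 'R6', 'R7'] -> 7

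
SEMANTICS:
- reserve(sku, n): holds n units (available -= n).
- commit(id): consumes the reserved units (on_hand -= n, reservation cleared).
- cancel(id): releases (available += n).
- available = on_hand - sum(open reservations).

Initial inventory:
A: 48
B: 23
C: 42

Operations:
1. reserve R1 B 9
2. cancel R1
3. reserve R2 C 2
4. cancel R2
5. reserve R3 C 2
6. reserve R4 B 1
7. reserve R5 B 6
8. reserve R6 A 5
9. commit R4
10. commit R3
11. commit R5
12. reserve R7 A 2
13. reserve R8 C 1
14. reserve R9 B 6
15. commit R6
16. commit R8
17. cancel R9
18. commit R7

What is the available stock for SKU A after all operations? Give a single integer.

Step 1: reserve R1 B 9 -> on_hand[A=48 B=23 C=42] avail[A=48 B=14 C=42] open={R1}
Step 2: cancel R1 -> on_hand[A=48 B=23 C=42] avail[A=48 B=23 C=42] open={}
Step 3: reserve R2 C 2 -> on_hand[A=48 B=23 C=42] avail[A=48 B=23 C=40] open={R2}
Step 4: cancel R2 -> on_hand[A=48 B=23 C=42] avail[A=48 B=23 C=42] open={}
Step 5: reserve R3 C 2 -> on_hand[A=48 B=23 C=42] avail[A=48 B=23 C=40] open={R3}
Step 6: reserve R4 B 1 -> on_hand[A=48 B=23 C=42] avail[A=48 B=22 C=40] open={R3,R4}
Step 7: reserve R5 B 6 -> on_hand[A=48 B=23 C=42] avail[A=48 B=16 C=40] open={R3,R4,R5}
Step 8: reserve R6 A 5 -> on_hand[A=48 B=23 C=42] avail[A=43 B=16 C=40] open={R3,R4,R5,R6}
Step 9: commit R4 -> on_hand[A=48 B=22 C=42] avail[A=43 B=16 C=40] open={R3,R5,R6}
Step 10: commit R3 -> on_hand[A=48 B=22 C=40] avail[A=43 B=16 C=40] open={R5,R6}
Step 11: commit R5 -> on_hand[A=48 B=16 C=40] avail[A=43 B=16 C=40] open={R6}
Step 12: reserve R7 A 2 -> on_hand[A=48 B=16 C=40] avail[A=41 B=16 C=40] open={R6,R7}
Step 13: reserve R8 C 1 -> on_hand[A=48 B=16 C=40] avail[A=41 B=16 C=39] open={R6,R7,R8}
Step 14: reserve R9 B 6 -> on_hand[A=48 B=16 C=40] avail[A=41 B=10 C=39] open={R6,R7,R8,R9}
Step 15: commit R6 -> on_hand[A=43 B=16 C=40] avail[A=41 B=10 C=39] open={R7,R8,R9}
Step 16: commit R8 -> on_hand[A=43 B=16 C=39] avail[A=41 B=10 C=39] open={R7,R9}
Step 17: cancel R9 -> on_hand[A=43 B=16 C=39] avail[A=41 B=16 C=39] open={R7}
Step 18: commit R7 -> on_hand[A=41 B=16 C=39] avail[A=41 B=16 C=39] open={}
Final available[A] = 41

Answer: 41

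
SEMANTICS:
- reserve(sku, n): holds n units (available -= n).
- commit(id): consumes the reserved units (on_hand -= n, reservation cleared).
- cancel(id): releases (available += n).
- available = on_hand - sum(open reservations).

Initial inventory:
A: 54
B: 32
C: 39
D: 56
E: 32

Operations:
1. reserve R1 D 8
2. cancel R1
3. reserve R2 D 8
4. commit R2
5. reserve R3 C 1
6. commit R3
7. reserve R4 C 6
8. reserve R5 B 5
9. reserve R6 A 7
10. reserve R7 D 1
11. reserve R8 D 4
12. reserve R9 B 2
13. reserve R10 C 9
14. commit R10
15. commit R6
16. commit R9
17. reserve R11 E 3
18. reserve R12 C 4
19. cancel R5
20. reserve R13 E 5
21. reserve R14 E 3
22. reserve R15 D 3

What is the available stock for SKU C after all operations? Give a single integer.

Answer: 19

Derivation:
Step 1: reserve R1 D 8 -> on_hand[A=54 B=32 C=39 D=56 E=32] avail[A=54 B=32 C=39 D=48 E=32] open={R1}
Step 2: cancel R1 -> on_hand[A=54 B=32 C=39 D=56 E=32] avail[A=54 B=32 C=39 D=56 E=32] open={}
Step 3: reserve R2 D 8 -> on_hand[A=54 B=32 C=39 D=56 E=32] avail[A=54 B=32 C=39 D=48 E=32] open={R2}
Step 4: commit R2 -> on_hand[A=54 B=32 C=39 D=48 E=32] avail[A=54 B=32 C=39 D=48 E=32] open={}
Step 5: reserve R3 C 1 -> on_hand[A=54 B=32 C=39 D=48 E=32] avail[A=54 B=32 C=38 D=48 E=32] open={R3}
Step 6: commit R3 -> on_hand[A=54 B=32 C=38 D=48 E=32] avail[A=54 B=32 C=38 D=48 E=32] open={}
Step 7: reserve R4 C 6 -> on_hand[A=54 B=32 C=38 D=48 E=32] avail[A=54 B=32 C=32 D=48 E=32] open={R4}
Step 8: reserve R5 B 5 -> on_hand[A=54 B=32 C=38 D=48 E=32] avail[A=54 B=27 C=32 D=48 E=32] open={R4,R5}
Step 9: reserve R6 A 7 -> on_hand[A=54 B=32 C=38 D=48 E=32] avail[A=47 B=27 C=32 D=48 E=32] open={R4,R5,R6}
Step 10: reserve R7 D 1 -> on_hand[A=54 B=32 C=38 D=48 E=32] avail[A=47 B=27 C=32 D=47 E=32] open={R4,R5,R6,R7}
Step 11: reserve R8 D 4 -> on_hand[A=54 B=32 C=38 D=48 E=32] avail[A=47 B=27 C=32 D=43 E=32] open={R4,R5,R6,R7,R8}
Step 12: reserve R9 B 2 -> on_hand[A=54 B=32 C=38 D=48 E=32] avail[A=47 B=25 C=32 D=43 E=32] open={R4,R5,R6,R7,R8,R9}
Step 13: reserve R10 C 9 -> on_hand[A=54 B=32 C=38 D=48 E=32] avail[A=47 B=25 C=23 D=43 E=32] open={R10,R4,R5,R6,R7,R8,R9}
Step 14: commit R10 -> on_hand[A=54 B=32 C=29 D=48 E=32] avail[A=47 B=25 C=23 D=43 E=32] open={R4,R5,R6,R7,R8,R9}
Step 15: commit R6 -> on_hand[A=47 B=32 C=29 D=48 E=32] avail[A=47 B=25 C=23 D=43 E=32] open={R4,R5,R7,R8,R9}
Step 16: commit R9 -> on_hand[A=47 B=30 C=29 D=48 E=32] avail[A=47 B=25 C=23 D=43 E=32] open={R4,R5,R7,R8}
Step 17: reserve R11 E 3 -> on_hand[A=47 B=30 C=29 D=48 E=32] avail[A=47 B=25 C=23 D=43 E=29] open={R11,R4,R5,R7,R8}
Step 18: reserve R12 C 4 -> on_hand[A=47 B=30 C=29 D=48 E=32] avail[A=47 B=25 C=19 D=43 E=29] open={R11,R12,R4,R5,R7,R8}
Step 19: cancel R5 -> on_hand[A=47 B=30 C=29 D=48 E=32] avail[A=47 B=30 C=19 D=43 E=29] open={R11,R12,R4,R7,R8}
Step 20: reserve R13 E 5 -> on_hand[A=47 B=30 C=29 D=48 E=32] avail[A=47 B=30 C=19 D=43 E=24] open={R11,R12,R13,R4,R7,R8}
Step 21: reserve R14 E 3 -> on_hand[A=47 B=30 C=29 D=48 E=32] avail[A=47 B=30 C=19 D=43 E=21] open={R11,R12,R13,R14,R4,R7,R8}
Step 22: reserve R15 D 3 -> on_hand[A=47 B=30 C=29 D=48 E=32] avail[A=47 B=30 C=19 D=40 E=21] open={R11,R12,R13,R14,R15,R4,R7,R8}
Final available[C] = 19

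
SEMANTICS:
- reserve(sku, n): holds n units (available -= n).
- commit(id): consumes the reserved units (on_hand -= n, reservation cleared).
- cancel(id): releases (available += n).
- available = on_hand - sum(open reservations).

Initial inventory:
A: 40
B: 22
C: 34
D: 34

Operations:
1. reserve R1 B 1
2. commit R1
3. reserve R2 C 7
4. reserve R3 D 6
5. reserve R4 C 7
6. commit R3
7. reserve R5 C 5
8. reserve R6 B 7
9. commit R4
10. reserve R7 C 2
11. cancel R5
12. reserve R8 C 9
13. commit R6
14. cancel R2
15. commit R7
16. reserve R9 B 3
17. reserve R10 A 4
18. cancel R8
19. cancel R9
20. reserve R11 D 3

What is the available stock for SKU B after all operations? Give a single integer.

Answer: 14

Derivation:
Step 1: reserve R1 B 1 -> on_hand[A=40 B=22 C=34 D=34] avail[A=40 B=21 C=34 D=34] open={R1}
Step 2: commit R1 -> on_hand[A=40 B=21 C=34 D=34] avail[A=40 B=21 C=34 D=34] open={}
Step 3: reserve R2 C 7 -> on_hand[A=40 B=21 C=34 D=34] avail[A=40 B=21 C=27 D=34] open={R2}
Step 4: reserve R3 D 6 -> on_hand[A=40 B=21 C=34 D=34] avail[A=40 B=21 C=27 D=28] open={R2,R3}
Step 5: reserve R4 C 7 -> on_hand[A=40 B=21 C=34 D=34] avail[A=40 B=21 C=20 D=28] open={R2,R3,R4}
Step 6: commit R3 -> on_hand[A=40 B=21 C=34 D=28] avail[A=40 B=21 C=20 D=28] open={R2,R4}
Step 7: reserve R5 C 5 -> on_hand[A=40 B=21 C=34 D=28] avail[A=40 B=21 C=15 D=28] open={R2,R4,R5}
Step 8: reserve R6 B 7 -> on_hand[A=40 B=21 C=34 D=28] avail[A=40 B=14 C=15 D=28] open={R2,R4,R5,R6}
Step 9: commit R4 -> on_hand[A=40 B=21 C=27 D=28] avail[A=40 B=14 C=15 D=28] open={R2,R5,R6}
Step 10: reserve R7 C 2 -> on_hand[A=40 B=21 C=27 D=28] avail[A=40 B=14 C=13 D=28] open={R2,R5,R6,R7}
Step 11: cancel R5 -> on_hand[A=40 B=21 C=27 D=28] avail[A=40 B=14 C=18 D=28] open={R2,R6,R7}
Step 12: reserve R8 C 9 -> on_hand[A=40 B=21 C=27 D=28] avail[A=40 B=14 C=9 D=28] open={R2,R6,R7,R8}
Step 13: commit R6 -> on_hand[A=40 B=14 C=27 D=28] avail[A=40 B=14 C=9 D=28] open={R2,R7,R8}
Step 14: cancel R2 -> on_hand[A=40 B=14 C=27 D=28] avail[A=40 B=14 C=16 D=28] open={R7,R8}
Step 15: commit R7 -> on_hand[A=40 B=14 C=25 D=28] avail[A=40 B=14 C=16 D=28] open={R8}
Step 16: reserve R9 B 3 -> on_hand[A=40 B=14 C=25 D=28] avail[A=40 B=11 C=16 D=28] open={R8,R9}
Step 17: reserve R10 A 4 -> on_hand[A=40 B=14 C=25 D=28] avail[A=36 B=11 C=16 D=28] open={R10,R8,R9}
Step 18: cancel R8 -> on_hand[A=40 B=14 C=25 D=28] avail[A=36 B=11 C=25 D=28] open={R10,R9}
Step 19: cancel R9 -> on_hand[A=40 B=14 C=25 D=28] avail[A=36 B=14 C=25 D=28] open={R10}
Step 20: reserve R11 D 3 -> on_hand[A=40 B=14 C=25 D=28] avail[A=36 B=14 C=25 D=25] open={R10,R11}
Final available[B] = 14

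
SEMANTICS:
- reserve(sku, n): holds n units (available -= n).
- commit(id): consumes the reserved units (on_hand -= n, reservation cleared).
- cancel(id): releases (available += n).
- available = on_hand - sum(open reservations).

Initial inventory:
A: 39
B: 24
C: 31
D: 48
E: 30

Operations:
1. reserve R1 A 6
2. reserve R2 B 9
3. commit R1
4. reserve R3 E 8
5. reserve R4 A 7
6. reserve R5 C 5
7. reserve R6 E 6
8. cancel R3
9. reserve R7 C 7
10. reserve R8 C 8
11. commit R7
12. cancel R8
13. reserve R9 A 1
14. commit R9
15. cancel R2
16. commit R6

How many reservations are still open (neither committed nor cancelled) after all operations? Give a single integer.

Step 1: reserve R1 A 6 -> on_hand[A=39 B=24 C=31 D=48 E=30] avail[A=33 B=24 C=31 D=48 E=30] open={R1}
Step 2: reserve R2 B 9 -> on_hand[A=39 B=24 C=31 D=48 E=30] avail[A=33 B=15 C=31 D=48 E=30] open={R1,R2}
Step 3: commit R1 -> on_hand[A=33 B=24 C=31 D=48 E=30] avail[A=33 B=15 C=31 D=48 E=30] open={R2}
Step 4: reserve R3 E 8 -> on_hand[A=33 B=24 C=31 D=48 E=30] avail[A=33 B=15 C=31 D=48 E=22] open={R2,R3}
Step 5: reserve R4 A 7 -> on_hand[A=33 B=24 C=31 D=48 E=30] avail[A=26 B=15 C=31 D=48 E=22] open={R2,R3,R4}
Step 6: reserve R5 C 5 -> on_hand[A=33 B=24 C=31 D=48 E=30] avail[A=26 B=15 C=26 D=48 E=22] open={R2,R3,R4,R5}
Step 7: reserve R6 E 6 -> on_hand[A=33 B=24 C=31 D=48 E=30] avail[A=26 B=15 C=26 D=48 E=16] open={R2,R3,R4,R5,R6}
Step 8: cancel R3 -> on_hand[A=33 B=24 C=31 D=48 E=30] avail[A=26 B=15 C=26 D=48 E=24] open={R2,R4,R5,R6}
Step 9: reserve R7 C 7 -> on_hand[A=33 B=24 C=31 D=48 E=30] avail[A=26 B=15 C=19 D=48 E=24] open={R2,R4,R5,R6,R7}
Step 10: reserve R8 C 8 -> on_hand[A=33 B=24 C=31 D=48 E=30] avail[A=26 B=15 C=11 D=48 E=24] open={R2,R4,R5,R6,R7,R8}
Step 11: commit R7 -> on_hand[A=33 B=24 C=24 D=48 E=30] avail[A=26 B=15 C=11 D=48 E=24] open={R2,R4,R5,R6,R8}
Step 12: cancel R8 -> on_hand[A=33 B=24 C=24 D=48 E=30] avail[A=26 B=15 C=19 D=48 E=24] open={R2,R4,R5,R6}
Step 13: reserve R9 A 1 -> on_hand[A=33 B=24 C=24 D=48 E=30] avail[A=25 B=15 C=19 D=48 E=24] open={R2,R4,R5,R6,R9}
Step 14: commit R9 -> on_hand[A=32 B=24 C=24 D=48 E=30] avail[A=25 B=15 C=19 D=48 E=24] open={R2,R4,R5,R6}
Step 15: cancel R2 -> on_hand[A=32 B=24 C=24 D=48 E=30] avail[A=25 B=24 C=19 D=48 E=24] open={R4,R5,R6}
Step 16: commit R6 -> on_hand[A=32 B=24 C=24 D=48 E=24] avail[A=25 B=24 C=19 D=48 E=24] open={R4,R5}
Open reservations: ['R4', 'R5'] -> 2

Answer: 2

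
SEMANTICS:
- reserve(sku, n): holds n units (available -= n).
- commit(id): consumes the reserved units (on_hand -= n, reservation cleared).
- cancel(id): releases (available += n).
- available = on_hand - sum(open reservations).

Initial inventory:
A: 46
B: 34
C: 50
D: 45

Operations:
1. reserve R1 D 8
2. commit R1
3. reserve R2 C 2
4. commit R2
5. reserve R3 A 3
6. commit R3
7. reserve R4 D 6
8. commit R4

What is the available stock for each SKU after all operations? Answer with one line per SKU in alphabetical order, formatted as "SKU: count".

Answer: A: 43
B: 34
C: 48
D: 31

Derivation:
Step 1: reserve R1 D 8 -> on_hand[A=46 B=34 C=50 D=45] avail[A=46 B=34 C=50 D=37] open={R1}
Step 2: commit R1 -> on_hand[A=46 B=34 C=50 D=37] avail[A=46 B=34 C=50 D=37] open={}
Step 3: reserve R2 C 2 -> on_hand[A=46 B=34 C=50 D=37] avail[A=46 B=34 C=48 D=37] open={R2}
Step 4: commit R2 -> on_hand[A=46 B=34 C=48 D=37] avail[A=46 B=34 C=48 D=37] open={}
Step 5: reserve R3 A 3 -> on_hand[A=46 B=34 C=48 D=37] avail[A=43 B=34 C=48 D=37] open={R3}
Step 6: commit R3 -> on_hand[A=43 B=34 C=48 D=37] avail[A=43 B=34 C=48 D=37] open={}
Step 7: reserve R4 D 6 -> on_hand[A=43 B=34 C=48 D=37] avail[A=43 B=34 C=48 D=31] open={R4}
Step 8: commit R4 -> on_hand[A=43 B=34 C=48 D=31] avail[A=43 B=34 C=48 D=31] open={}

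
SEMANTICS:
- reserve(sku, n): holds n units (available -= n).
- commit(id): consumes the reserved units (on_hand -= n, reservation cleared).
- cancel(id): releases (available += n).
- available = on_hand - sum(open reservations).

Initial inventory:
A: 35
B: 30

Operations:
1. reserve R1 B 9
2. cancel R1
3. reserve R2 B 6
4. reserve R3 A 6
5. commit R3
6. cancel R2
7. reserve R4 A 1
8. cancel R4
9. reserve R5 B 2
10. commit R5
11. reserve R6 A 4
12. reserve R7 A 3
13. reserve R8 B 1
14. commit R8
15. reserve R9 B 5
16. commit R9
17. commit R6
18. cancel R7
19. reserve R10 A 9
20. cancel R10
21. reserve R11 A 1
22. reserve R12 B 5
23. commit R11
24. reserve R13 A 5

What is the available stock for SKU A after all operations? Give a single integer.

Answer: 19

Derivation:
Step 1: reserve R1 B 9 -> on_hand[A=35 B=30] avail[A=35 B=21] open={R1}
Step 2: cancel R1 -> on_hand[A=35 B=30] avail[A=35 B=30] open={}
Step 3: reserve R2 B 6 -> on_hand[A=35 B=30] avail[A=35 B=24] open={R2}
Step 4: reserve R3 A 6 -> on_hand[A=35 B=30] avail[A=29 B=24] open={R2,R3}
Step 5: commit R3 -> on_hand[A=29 B=30] avail[A=29 B=24] open={R2}
Step 6: cancel R2 -> on_hand[A=29 B=30] avail[A=29 B=30] open={}
Step 7: reserve R4 A 1 -> on_hand[A=29 B=30] avail[A=28 B=30] open={R4}
Step 8: cancel R4 -> on_hand[A=29 B=30] avail[A=29 B=30] open={}
Step 9: reserve R5 B 2 -> on_hand[A=29 B=30] avail[A=29 B=28] open={R5}
Step 10: commit R5 -> on_hand[A=29 B=28] avail[A=29 B=28] open={}
Step 11: reserve R6 A 4 -> on_hand[A=29 B=28] avail[A=25 B=28] open={R6}
Step 12: reserve R7 A 3 -> on_hand[A=29 B=28] avail[A=22 B=28] open={R6,R7}
Step 13: reserve R8 B 1 -> on_hand[A=29 B=28] avail[A=22 B=27] open={R6,R7,R8}
Step 14: commit R8 -> on_hand[A=29 B=27] avail[A=22 B=27] open={R6,R7}
Step 15: reserve R9 B 5 -> on_hand[A=29 B=27] avail[A=22 B=22] open={R6,R7,R9}
Step 16: commit R9 -> on_hand[A=29 B=22] avail[A=22 B=22] open={R6,R7}
Step 17: commit R6 -> on_hand[A=25 B=22] avail[A=22 B=22] open={R7}
Step 18: cancel R7 -> on_hand[A=25 B=22] avail[A=25 B=22] open={}
Step 19: reserve R10 A 9 -> on_hand[A=25 B=22] avail[A=16 B=22] open={R10}
Step 20: cancel R10 -> on_hand[A=25 B=22] avail[A=25 B=22] open={}
Step 21: reserve R11 A 1 -> on_hand[A=25 B=22] avail[A=24 B=22] open={R11}
Step 22: reserve R12 B 5 -> on_hand[A=25 B=22] avail[A=24 B=17] open={R11,R12}
Step 23: commit R11 -> on_hand[A=24 B=22] avail[A=24 B=17] open={R12}
Step 24: reserve R13 A 5 -> on_hand[A=24 B=22] avail[A=19 B=17] open={R12,R13}
Final available[A] = 19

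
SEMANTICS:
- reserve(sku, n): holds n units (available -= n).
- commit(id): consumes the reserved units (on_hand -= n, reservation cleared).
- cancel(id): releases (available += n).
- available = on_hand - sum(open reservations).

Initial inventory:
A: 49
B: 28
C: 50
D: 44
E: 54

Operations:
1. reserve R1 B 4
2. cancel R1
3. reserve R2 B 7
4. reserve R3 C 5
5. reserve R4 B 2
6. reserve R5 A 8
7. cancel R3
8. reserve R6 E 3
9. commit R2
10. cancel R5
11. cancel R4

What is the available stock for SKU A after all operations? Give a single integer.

Answer: 49

Derivation:
Step 1: reserve R1 B 4 -> on_hand[A=49 B=28 C=50 D=44 E=54] avail[A=49 B=24 C=50 D=44 E=54] open={R1}
Step 2: cancel R1 -> on_hand[A=49 B=28 C=50 D=44 E=54] avail[A=49 B=28 C=50 D=44 E=54] open={}
Step 3: reserve R2 B 7 -> on_hand[A=49 B=28 C=50 D=44 E=54] avail[A=49 B=21 C=50 D=44 E=54] open={R2}
Step 4: reserve R3 C 5 -> on_hand[A=49 B=28 C=50 D=44 E=54] avail[A=49 B=21 C=45 D=44 E=54] open={R2,R3}
Step 5: reserve R4 B 2 -> on_hand[A=49 B=28 C=50 D=44 E=54] avail[A=49 B=19 C=45 D=44 E=54] open={R2,R3,R4}
Step 6: reserve R5 A 8 -> on_hand[A=49 B=28 C=50 D=44 E=54] avail[A=41 B=19 C=45 D=44 E=54] open={R2,R3,R4,R5}
Step 7: cancel R3 -> on_hand[A=49 B=28 C=50 D=44 E=54] avail[A=41 B=19 C=50 D=44 E=54] open={R2,R4,R5}
Step 8: reserve R6 E 3 -> on_hand[A=49 B=28 C=50 D=44 E=54] avail[A=41 B=19 C=50 D=44 E=51] open={R2,R4,R5,R6}
Step 9: commit R2 -> on_hand[A=49 B=21 C=50 D=44 E=54] avail[A=41 B=19 C=50 D=44 E=51] open={R4,R5,R6}
Step 10: cancel R5 -> on_hand[A=49 B=21 C=50 D=44 E=54] avail[A=49 B=19 C=50 D=44 E=51] open={R4,R6}
Step 11: cancel R4 -> on_hand[A=49 B=21 C=50 D=44 E=54] avail[A=49 B=21 C=50 D=44 E=51] open={R6}
Final available[A] = 49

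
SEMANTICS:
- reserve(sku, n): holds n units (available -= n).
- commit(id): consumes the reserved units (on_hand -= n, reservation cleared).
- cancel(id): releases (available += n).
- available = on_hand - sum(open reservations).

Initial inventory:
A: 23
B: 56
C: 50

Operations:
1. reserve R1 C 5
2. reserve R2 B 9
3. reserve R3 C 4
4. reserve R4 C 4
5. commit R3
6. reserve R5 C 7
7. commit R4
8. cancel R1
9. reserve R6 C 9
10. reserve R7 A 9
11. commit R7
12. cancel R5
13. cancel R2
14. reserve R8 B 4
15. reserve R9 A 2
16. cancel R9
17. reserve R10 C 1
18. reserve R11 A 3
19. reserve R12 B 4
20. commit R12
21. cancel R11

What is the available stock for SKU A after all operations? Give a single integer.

Step 1: reserve R1 C 5 -> on_hand[A=23 B=56 C=50] avail[A=23 B=56 C=45] open={R1}
Step 2: reserve R2 B 9 -> on_hand[A=23 B=56 C=50] avail[A=23 B=47 C=45] open={R1,R2}
Step 3: reserve R3 C 4 -> on_hand[A=23 B=56 C=50] avail[A=23 B=47 C=41] open={R1,R2,R3}
Step 4: reserve R4 C 4 -> on_hand[A=23 B=56 C=50] avail[A=23 B=47 C=37] open={R1,R2,R3,R4}
Step 5: commit R3 -> on_hand[A=23 B=56 C=46] avail[A=23 B=47 C=37] open={R1,R2,R4}
Step 6: reserve R5 C 7 -> on_hand[A=23 B=56 C=46] avail[A=23 B=47 C=30] open={R1,R2,R4,R5}
Step 7: commit R4 -> on_hand[A=23 B=56 C=42] avail[A=23 B=47 C=30] open={R1,R2,R5}
Step 8: cancel R1 -> on_hand[A=23 B=56 C=42] avail[A=23 B=47 C=35] open={R2,R5}
Step 9: reserve R6 C 9 -> on_hand[A=23 B=56 C=42] avail[A=23 B=47 C=26] open={R2,R5,R6}
Step 10: reserve R7 A 9 -> on_hand[A=23 B=56 C=42] avail[A=14 B=47 C=26] open={R2,R5,R6,R7}
Step 11: commit R7 -> on_hand[A=14 B=56 C=42] avail[A=14 B=47 C=26] open={R2,R5,R6}
Step 12: cancel R5 -> on_hand[A=14 B=56 C=42] avail[A=14 B=47 C=33] open={R2,R6}
Step 13: cancel R2 -> on_hand[A=14 B=56 C=42] avail[A=14 B=56 C=33] open={R6}
Step 14: reserve R8 B 4 -> on_hand[A=14 B=56 C=42] avail[A=14 B=52 C=33] open={R6,R8}
Step 15: reserve R9 A 2 -> on_hand[A=14 B=56 C=42] avail[A=12 B=52 C=33] open={R6,R8,R9}
Step 16: cancel R9 -> on_hand[A=14 B=56 C=42] avail[A=14 B=52 C=33] open={R6,R8}
Step 17: reserve R10 C 1 -> on_hand[A=14 B=56 C=42] avail[A=14 B=52 C=32] open={R10,R6,R8}
Step 18: reserve R11 A 3 -> on_hand[A=14 B=56 C=42] avail[A=11 B=52 C=32] open={R10,R11,R6,R8}
Step 19: reserve R12 B 4 -> on_hand[A=14 B=56 C=42] avail[A=11 B=48 C=32] open={R10,R11,R12,R6,R8}
Step 20: commit R12 -> on_hand[A=14 B=52 C=42] avail[A=11 B=48 C=32] open={R10,R11,R6,R8}
Step 21: cancel R11 -> on_hand[A=14 B=52 C=42] avail[A=14 B=48 C=32] open={R10,R6,R8}
Final available[A] = 14

Answer: 14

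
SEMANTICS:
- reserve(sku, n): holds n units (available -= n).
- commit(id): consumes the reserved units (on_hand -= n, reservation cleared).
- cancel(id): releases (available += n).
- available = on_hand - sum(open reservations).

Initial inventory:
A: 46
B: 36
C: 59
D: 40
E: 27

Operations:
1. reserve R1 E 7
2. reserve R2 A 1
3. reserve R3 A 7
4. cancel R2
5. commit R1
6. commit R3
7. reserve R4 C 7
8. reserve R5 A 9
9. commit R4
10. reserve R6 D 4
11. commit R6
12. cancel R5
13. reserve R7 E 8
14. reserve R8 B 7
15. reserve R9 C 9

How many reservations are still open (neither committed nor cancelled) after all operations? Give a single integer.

Step 1: reserve R1 E 7 -> on_hand[A=46 B=36 C=59 D=40 E=27] avail[A=46 B=36 C=59 D=40 E=20] open={R1}
Step 2: reserve R2 A 1 -> on_hand[A=46 B=36 C=59 D=40 E=27] avail[A=45 B=36 C=59 D=40 E=20] open={R1,R2}
Step 3: reserve R3 A 7 -> on_hand[A=46 B=36 C=59 D=40 E=27] avail[A=38 B=36 C=59 D=40 E=20] open={R1,R2,R3}
Step 4: cancel R2 -> on_hand[A=46 B=36 C=59 D=40 E=27] avail[A=39 B=36 C=59 D=40 E=20] open={R1,R3}
Step 5: commit R1 -> on_hand[A=46 B=36 C=59 D=40 E=20] avail[A=39 B=36 C=59 D=40 E=20] open={R3}
Step 6: commit R3 -> on_hand[A=39 B=36 C=59 D=40 E=20] avail[A=39 B=36 C=59 D=40 E=20] open={}
Step 7: reserve R4 C 7 -> on_hand[A=39 B=36 C=59 D=40 E=20] avail[A=39 B=36 C=52 D=40 E=20] open={R4}
Step 8: reserve R5 A 9 -> on_hand[A=39 B=36 C=59 D=40 E=20] avail[A=30 B=36 C=52 D=40 E=20] open={R4,R5}
Step 9: commit R4 -> on_hand[A=39 B=36 C=52 D=40 E=20] avail[A=30 B=36 C=52 D=40 E=20] open={R5}
Step 10: reserve R6 D 4 -> on_hand[A=39 B=36 C=52 D=40 E=20] avail[A=30 B=36 C=52 D=36 E=20] open={R5,R6}
Step 11: commit R6 -> on_hand[A=39 B=36 C=52 D=36 E=20] avail[A=30 B=36 C=52 D=36 E=20] open={R5}
Step 12: cancel R5 -> on_hand[A=39 B=36 C=52 D=36 E=20] avail[A=39 B=36 C=52 D=36 E=20] open={}
Step 13: reserve R7 E 8 -> on_hand[A=39 B=36 C=52 D=36 E=20] avail[A=39 B=36 C=52 D=36 E=12] open={R7}
Step 14: reserve R8 B 7 -> on_hand[A=39 B=36 C=52 D=36 E=20] avail[A=39 B=29 C=52 D=36 E=12] open={R7,R8}
Step 15: reserve R9 C 9 -> on_hand[A=39 B=36 C=52 D=36 E=20] avail[A=39 B=29 C=43 D=36 E=12] open={R7,R8,R9}
Open reservations: ['R7', 'R8', 'R9'] -> 3

Answer: 3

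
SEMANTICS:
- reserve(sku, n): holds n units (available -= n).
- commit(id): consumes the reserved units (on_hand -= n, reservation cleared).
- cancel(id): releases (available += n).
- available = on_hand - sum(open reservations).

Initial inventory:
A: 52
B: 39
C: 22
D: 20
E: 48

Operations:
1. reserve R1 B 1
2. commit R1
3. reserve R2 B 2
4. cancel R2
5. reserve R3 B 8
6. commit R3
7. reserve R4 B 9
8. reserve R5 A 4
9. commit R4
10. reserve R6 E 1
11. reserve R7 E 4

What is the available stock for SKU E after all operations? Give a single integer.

Answer: 43

Derivation:
Step 1: reserve R1 B 1 -> on_hand[A=52 B=39 C=22 D=20 E=48] avail[A=52 B=38 C=22 D=20 E=48] open={R1}
Step 2: commit R1 -> on_hand[A=52 B=38 C=22 D=20 E=48] avail[A=52 B=38 C=22 D=20 E=48] open={}
Step 3: reserve R2 B 2 -> on_hand[A=52 B=38 C=22 D=20 E=48] avail[A=52 B=36 C=22 D=20 E=48] open={R2}
Step 4: cancel R2 -> on_hand[A=52 B=38 C=22 D=20 E=48] avail[A=52 B=38 C=22 D=20 E=48] open={}
Step 5: reserve R3 B 8 -> on_hand[A=52 B=38 C=22 D=20 E=48] avail[A=52 B=30 C=22 D=20 E=48] open={R3}
Step 6: commit R3 -> on_hand[A=52 B=30 C=22 D=20 E=48] avail[A=52 B=30 C=22 D=20 E=48] open={}
Step 7: reserve R4 B 9 -> on_hand[A=52 B=30 C=22 D=20 E=48] avail[A=52 B=21 C=22 D=20 E=48] open={R4}
Step 8: reserve R5 A 4 -> on_hand[A=52 B=30 C=22 D=20 E=48] avail[A=48 B=21 C=22 D=20 E=48] open={R4,R5}
Step 9: commit R4 -> on_hand[A=52 B=21 C=22 D=20 E=48] avail[A=48 B=21 C=22 D=20 E=48] open={R5}
Step 10: reserve R6 E 1 -> on_hand[A=52 B=21 C=22 D=20 E=48] avail[A=48 B=21 C=22 D=20 E=47] open={R5,R6}
Step 11: reserve R7 E 4 -> on_hand[A=52 B=21 C=22 D=20 E=48] avail[A=48 B=21 C=22 D=20 E=43] open={R5,R6,R7}
Final available[E] = 43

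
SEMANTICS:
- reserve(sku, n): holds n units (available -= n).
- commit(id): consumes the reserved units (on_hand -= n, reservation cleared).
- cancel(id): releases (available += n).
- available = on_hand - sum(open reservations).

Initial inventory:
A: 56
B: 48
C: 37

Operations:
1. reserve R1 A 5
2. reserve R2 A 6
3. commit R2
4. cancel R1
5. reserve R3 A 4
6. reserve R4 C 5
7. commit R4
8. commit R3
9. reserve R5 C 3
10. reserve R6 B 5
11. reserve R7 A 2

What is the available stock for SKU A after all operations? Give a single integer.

Step 1: reserve R1 A 5 -> on_hand[A=56 B=48 C=37] avail[A=51 B=48 C=37] open={R1}
Step 2: reserve R2 A 6 -> on_hand[A=56 B=48 C=37] avail[A=45 B=48 C=37] open={R1,R2}
Step 3: commit R2 -> on_hand[A=50 B=48 C=37] avail[A=45 B=48 C=37] open={R1}
Step 4: cancel R1 -> on_hand[A=50 B=48 C=37] avail[A=50 B=48 C=37] open={}
Step 5: reserve R3 A 4 -> on_hand[A=50 B=48 C=37] avail[A=46 B=48 C=37] open={R3}
Step 6: reserve R4 C 5 -> on_hand[A=50 B=48 C=37] avail[A=46 B=48 C=32] open={R3,R4}
Step 7: commit R4 -> on_hand[A=50 B=48 C=32] avail[A=46 B=48 C=32] open={R3}
Step 8: commit R3 -> on_hand[A=46 B=48 C=32] avail[A=46 B=48 C=32] open={}
Step 9: reserve R5 C 3 -> on_hand[A=46 B=48 C=32] avail[A=46 B=48 C=29] open={R5}
Step 10: reserve R6 B 5 -> on_hand[A=46 B=48 C=32] avail[A=46 B=43 C=29] open={R5,R6}
Step 11: reserve R7 A 2 -> on_hand[A=46 B=48 C=32] avail[A=44 B=43 C=29] open={R5,R6,R7}
Final available[A] = 44

Answer: 44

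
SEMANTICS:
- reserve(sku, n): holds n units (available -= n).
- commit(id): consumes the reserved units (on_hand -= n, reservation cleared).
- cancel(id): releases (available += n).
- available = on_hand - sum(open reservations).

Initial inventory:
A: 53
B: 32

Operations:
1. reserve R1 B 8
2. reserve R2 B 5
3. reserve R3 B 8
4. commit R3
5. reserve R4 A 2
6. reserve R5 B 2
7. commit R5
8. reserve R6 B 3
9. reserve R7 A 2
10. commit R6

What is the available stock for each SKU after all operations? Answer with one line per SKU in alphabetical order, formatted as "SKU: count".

Step 1: reserve R1 B 8 -> on_hand[A=53 B=32] avail[A=53 B=24] open={R1}
Step 2: reserve R2 B 5 -> on_hand[A=53 B=32] avail[A=53 B=19] open={R1,R2}
Step 3: reserve R3 B 8 -> on_hand[A=53 B=32] avail[A=53 B=11] open={R1,R2,R3}
Step 4: commit R3 -> on_hand[A=53 B=24] avail[A=53 B=11] open={R1,R2}
Step 5: reserve R4 A 2 -> on_hand[A=53 B=24] avail[A=51 B=11] open={R1,R2,R4}
Step 6: reserve R5 B 2 -> on_hand[A=53 B=24] avail[A=51 B=9] open={R1,R2,R4,R5}
Step 7: commit R5 -> on_hand[A=53 B=22] avail[A=51 B=9] open={R1,R2,R4}
Step 8: reserve R6 B 3 -> on_hand[A=53 B=22] avail[A=51 B=6] open={R1,R2,R4,R6}
Step 9: reserve R7 A 2 -> on_hand[A=53 B=22] avail[A=49 B=6] open={R1,R2,R4,R6,R7}
Step 10: commit R6 -> on_hand[A=53 B=19] avail[A=49 B=6] open={R1,R2,R4,R7}

Answer: A: 49
B: 6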